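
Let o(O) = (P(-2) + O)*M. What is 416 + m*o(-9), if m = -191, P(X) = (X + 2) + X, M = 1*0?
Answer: 416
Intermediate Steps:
M = 0
P(X) = 2 + 2*X (P(X) = (2 + X) + X = 2 + 2*X)
o(O) = 0 (o(O) = ((2 + 2*(-2)) + O)*0 = ((2 - 4) + O)*0 = (-2 + O)*0 = 0)
416 + m*o(-9) = 416 - 191*0 = 416 + 0 = 416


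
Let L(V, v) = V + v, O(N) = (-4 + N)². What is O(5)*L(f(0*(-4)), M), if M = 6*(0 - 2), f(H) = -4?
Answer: -16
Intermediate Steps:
M = -12 (M = 6*(-2) = -12)
O(5)*L(f(0*(-4)), M) = (-4 + 5)²*(-4 - 12) = 1²*(-16) = 1*(-16) = -16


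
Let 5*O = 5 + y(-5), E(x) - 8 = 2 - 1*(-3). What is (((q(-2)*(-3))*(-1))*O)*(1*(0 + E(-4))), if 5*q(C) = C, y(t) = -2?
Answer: -234/25 ≈ -9.3600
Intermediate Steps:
q(C) = C/5
E(x) = 13 (E(x) = 8 + (2 - 1*(-3)) = 8 + (2 + 3) = 8 + 5 = 13)
O = 3/5 (O = (5 - 2)/5 = (1/5)*3 = 3/5 ≈ 0.60000)
(((q(-2)*(-3))*(-1))*O)*(1*(0 + E(-4))) = (((((1/5)*(-2))*(-3))*(-1))*(3/5))*(1*(0 + 13)) = ((-2/5*(-3)*(-1))*(3/5))*(1*13) = (((6/5)*(-1))*(3/5))*13 = -6/5*3/5*13 = -18/25*13 = -234/25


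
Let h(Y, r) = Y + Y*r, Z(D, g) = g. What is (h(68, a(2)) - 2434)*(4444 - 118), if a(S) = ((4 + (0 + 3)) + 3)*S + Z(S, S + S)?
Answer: -3175284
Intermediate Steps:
a(S) = 12*S (a(S) = ((4 + (0 + 3)) + 3)*S + (S + S) = ((4 + 3) + 3)*S + 2*S = (7 + 3)*S + 2*S = 10*S + 2*S = 12*S)
(h(68, a(2)) - 2434)*(4444 - 118) = (68*(1 + 12*2) - 2434)*(4444 - 118) = (68*(1 + 24) - 2434)*4326 = (68*25 - 2434)*4326 = (1700 - 2434)*4326 = -734*4326 = -3175284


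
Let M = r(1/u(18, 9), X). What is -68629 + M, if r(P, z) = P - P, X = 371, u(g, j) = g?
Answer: -68629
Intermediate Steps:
r(P, z) = 0
M = 0
-68629 + M = -68629 + 0 = -68629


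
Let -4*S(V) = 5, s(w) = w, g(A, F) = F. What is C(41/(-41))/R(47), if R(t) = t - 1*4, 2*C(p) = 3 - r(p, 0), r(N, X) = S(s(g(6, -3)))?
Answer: 17/344 ≈ 0.049419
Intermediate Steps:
S(V) = -5/4 (S(V) = -¼*5 = -5/4)
r(N, X) = -5/4
C(p) = 17/8 (C(p) = (3 - 1*(-5/4))/2 = (3 + 5/4)/2 = (½)*(17/4) = 17/8)
R(t) = -4 + t (R(t) = t - 4 = -4 + t)
C(41/(-41))/R(47) = 17/(8*(-4 + 47)) = (17/8)/43 = (17/8)*(1/43) = 17/344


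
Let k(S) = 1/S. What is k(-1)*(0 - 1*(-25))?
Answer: -25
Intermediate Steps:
k(S) = 1/S
k(-1)*(0 - 1*(-25)) = (0 - 1*(-25))/(-1) = -(0 + 25) = -1*25 = -25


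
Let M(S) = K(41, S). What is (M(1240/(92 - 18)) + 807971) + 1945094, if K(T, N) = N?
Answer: 101864025/37 ≈ 2.7531e+6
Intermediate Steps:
M(S) = S
(M(1240/(92 - 18)) + 807971) + 1945094 = (1240/(92 - 18) + 807971) + 1945094 = (1240/74 + 807971) + 1945094 = (1240*(1/74) + 807971) + 1945094 = (620/37 + 807971) + 1945094 = 29895547/37 + 1945094 = 101864025/37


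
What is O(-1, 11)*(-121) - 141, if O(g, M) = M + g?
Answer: -1351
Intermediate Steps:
O(-1, 11)*(-121) - 141 = (11 - 1)*(-121) - 141 = 10*(-121) - 141 = -1210 - 141 = -1351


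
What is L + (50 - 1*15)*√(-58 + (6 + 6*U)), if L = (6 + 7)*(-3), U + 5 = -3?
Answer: -39 + 350*I ≈ -39.0 + 350.0*I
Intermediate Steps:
U = -8 (U = -5 - 3 = -8)
L = -39 (L = 13*(-3) = -39)
L + (50 - 1*15)*√(-58 + (6 + 6*U)) = -39 + (50 - 1*15)*√(-58 + (6 + 6*(-8))) = -39 + (50 - 15)*√(-58 + (6 - 48)) = -39 + 35*√(-58 - 42) = -39 + 35*√(-100) = -39 + 35*(10*I) = -39 + 350*I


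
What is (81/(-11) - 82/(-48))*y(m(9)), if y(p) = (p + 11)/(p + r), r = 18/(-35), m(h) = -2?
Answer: 156765/7744 ≈ 20.243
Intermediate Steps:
r = -18/35 (r = 18*(-1/35) = -18/35 ≈ -0.51429)
y(p) = (11 + p)/(-18/35 + p) (y(p) = (p + 11)/(p - 18/35) = (11 + p)/(-18/35 + p))
(81/(-11) - 82/(-48))*y(m(9)) = (81/(-11) - 82/(-48))*(35*(11 - 2)/(-18 + 35*(-2))) = (81*(-1/11) - 82*(-1/48))*(35*9/(-18 - 70)) = (-81/11 + 41/24)*(35*9/(-88)) = -52255*(-1)*9/(264*88) = -1493/264*(-315/88) = 156765/7744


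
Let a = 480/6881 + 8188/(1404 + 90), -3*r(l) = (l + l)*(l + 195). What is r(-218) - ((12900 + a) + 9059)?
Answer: -130081803319/5140107 ≈ -25307.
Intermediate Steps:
r(l) = -2*l*(195 + l)/3 (r(l) = -(l + l)*(l + 195)/3 = -2*l*(195 + l)/3)
a = 28529374/5140107 (a = 480*(1/6881) + 8188/1494 = 480/6881 + 8188*(1/1494) = 480/6881 + 4094/747 = 28529374/5140107 ≈ 5.5503)
r(-218) - ((12900 + a) + 9059) = -⅔*(-218)*(195 - 218) - ((12900 + 28529374/5140107) + 9059) = -⅔*(-218)*(-23) - (66335909674/5140107 + 9059) = -10028/3 - 1*112900138987/5140107 = -10028/3 - 112900138987/5140107 = -130081803319/5140107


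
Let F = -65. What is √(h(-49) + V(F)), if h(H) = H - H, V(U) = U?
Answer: I*√65 ≈ 8.0623*I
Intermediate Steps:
h(H) = 0
√(h(-49) + V(F)) = √(0 - 65) = √(-65) = I*√65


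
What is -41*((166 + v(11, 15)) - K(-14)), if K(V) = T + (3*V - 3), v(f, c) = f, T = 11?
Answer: -8651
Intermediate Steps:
K(V) = 8 + 3*V (K(V) = 11 + (3*V - 3) = 11 + (-3 + 3*V) = 8 + 3*V)
-41*((166 + v(11, 15)) - K(-14)) = -41*((166 + 11) - (8 + 3*(-14))) = -41*(177 - (8 - 42)) = -41*(177 - 1*(-34)) = -41*(177 + 34) = -41*211 = -8651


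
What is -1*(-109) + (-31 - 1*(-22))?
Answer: 100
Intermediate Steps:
-1*(-109) + (-31 - 1*(-22)) = 109 + (-31 + 22) = 109 - 9 = 100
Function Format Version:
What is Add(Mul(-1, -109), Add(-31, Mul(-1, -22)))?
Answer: 100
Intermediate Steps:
Add(Mul(-1, -109), Add(-31, Mul(-1, -22))) = Add(109, Add(-31, 22)) = Add(109, -9) = 100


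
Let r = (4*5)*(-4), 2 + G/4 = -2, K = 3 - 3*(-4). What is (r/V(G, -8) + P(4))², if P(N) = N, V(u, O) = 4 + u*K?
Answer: 65536/3481 ≈ 18.827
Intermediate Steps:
K = 15 (K = 3 + 12 = 15)
G = -16 (G = -8 + 4*(-2) = -8 - 8 = -16)
V(u, O) = 4 + 15*u (V(u, O) = 4 + u*15 = 4 + 15*u)
r = -80 (r = 20*(-4) = -80)
(r/V(G, -8) + P(4))² = (-80/(4 + 15*(-16)) + 4)² = (-80/(4 - 240) + 4)² = (-80/(-236) + 4)² = (-80*(-1/236) + 4)² = (20/59 + 4)² = (256/59)² = 65536/3481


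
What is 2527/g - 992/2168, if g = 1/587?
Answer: 401987455/271 ≈ 1.4833e+6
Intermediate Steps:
g = 1/587 ≈ 0.0017036
2527/g - 992/2168 = 2527/(1/587) - 992/2168 = 2527*587 - 992*1/2168 = 1483349 - 124/271 = 401987455/271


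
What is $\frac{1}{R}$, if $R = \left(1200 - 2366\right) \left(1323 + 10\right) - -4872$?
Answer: $- \frac{1}{1549406} \approx -6.4541 \cdot 10^{-7}$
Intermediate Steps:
$R = -1549406$ ($R = \left(-1166\right) 1333 + 4872 = -1554278 + 4872 = -1549406$)
$\frac{1}{R} = \frac{1}{-1549406} = - \frac{1}{1549406}$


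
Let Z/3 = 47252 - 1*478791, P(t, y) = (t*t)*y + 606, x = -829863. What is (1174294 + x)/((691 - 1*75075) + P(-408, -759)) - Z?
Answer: 163665421243187/126419954 ≈ 1.2946e+6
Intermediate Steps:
P(t, y) = 606 + y*t**2 (P(t, y) = t**2*y + 606 = y*t**2 + 606 = 606 + y*t**2)
Z = -1294617 (Z = 3*(47252 - 1*478791) = 3*(47252 - 478791) = 3*(-431539) = -1294617)
(1174294 + x)/((691 - 1*75075) + P(-408, -759)) - Z = (1174294 - 829863)/((691 - 1*75075) + (606 - 759*(-408)**2)) - 1*(-1294617) = 344431/((691 - 75075) + (606 - 759*166464)) + 1294617 = 344431/(-74384 + (606 - 126346176)) + 1294617 = 344431/(-74384 - 126345570) + 1294617 = 344431/(-126419954) + 1294617 = 344431*(-1/126419954) + 1294617 = -344431/126419954 + 1294617 = 163665421243187/126419954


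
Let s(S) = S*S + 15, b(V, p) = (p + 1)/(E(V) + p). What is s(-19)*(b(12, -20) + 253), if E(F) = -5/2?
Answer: 4295048/45 ≈ 95446.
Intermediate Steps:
E(F) = -5/2 (E(F) = -5*½ = -5/2)
b(V, p) = (1 + p)/(-5/2 + p) (b(V, p) = (p + 1)/(-5/2 + p) = (1 + p)/(-5/2 + p))
s(S) = 15 + S² (s(S) = S² + 15 = 15 + S²)
s(-19)*(b(12, -20) + 253) = (15 + (-19)²)*(2*(1 - 20)/(-5 + 2*(-20)) + 253) = (15 + 361)*(2*(-19)/(-5 - 40) + 253) = 376*(2*(-19)/(-45) + 253) = 376*(2*(-1/45)*(-19) + 253) = 376*(38/45 + 253) = 376*(11423/45) = 4295048/45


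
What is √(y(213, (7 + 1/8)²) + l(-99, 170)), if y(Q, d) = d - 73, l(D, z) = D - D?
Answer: I*√1423/8 ≈ 4.7153*I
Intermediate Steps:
l(D, z) = 0
y(Q, d) = -73 + d
√(y(213, (7 + 1/8)²) + l(-99, 170)) = √((-73 + (7 + 1/8)²) + 0) = √((-73 + (7 + ⅛)²) + 0) = √((-73 + (57/8)²) + 0) = √((-73 + 3249/64) + 0) = √(-1423/64 + 0) = √(-1423/64) = I*√1423/8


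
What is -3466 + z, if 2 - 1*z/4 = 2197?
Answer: -12246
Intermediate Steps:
z = -8780 (z = 8 - 4*2197 = 8 - 8788 = -8780)
-3466 + z = -3466 - 8780 = -12246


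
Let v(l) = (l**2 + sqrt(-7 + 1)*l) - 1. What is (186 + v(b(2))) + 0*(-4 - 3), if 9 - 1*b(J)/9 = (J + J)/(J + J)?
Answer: 5369 + 72*I*sqrt(6) ≈ 5369.0 + 176.36*I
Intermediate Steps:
b(J) = 72 (b(J) = 81 - 9*(J + J)/(J + J) = 81 - 9*2*J/(2*J) = 81 - 9*2*J*1/(2*J) = 81 - 9*1 = 81 - 9 = 72)
v(l) = -1 + l**2 + I*l*sqrt(6) (v(l) = (l**2 + sqrt(-6)*l) - 1 = (l**2 + (I*sqrt(6))*l) - 1 = (l**2 + I*l*sqrt(6)) - 1 = -1 + l**2 + I*l*sqrt(6))
(186 + v(b(2))) + 0*(-4 - 3) = (186 + (-1 + 72**2 + I*72*sqrt(6))) + 0*(-4 - 3) = (186 + (-1 + 5184 + 72*I*sqrt(6))) + 0*(-7) = (186 + (5183 + 72*I*sqrt(6))) + 0 = (5369 + 72*I*sqrt(6)) + 0 = 5369 + 72*I*sqrt(6)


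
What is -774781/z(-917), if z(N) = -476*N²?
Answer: 110683/57180452 ≈ 0.0019357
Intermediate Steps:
-774781/z(-917) = -774781/((-476*(-917)²)) = -774781/((-476*840889)) = -774781/(-400263164) = -774781*(-1/400263164) = 110683/57180452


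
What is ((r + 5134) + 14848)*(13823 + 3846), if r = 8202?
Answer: 497983096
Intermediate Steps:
((r + 5134) + 14848)*(13823 + 3846) = ((8202 + 5134) + 14848)*(13823 + 3846) = (13336 + 14848)*17669 = 28184*17669 = 497983096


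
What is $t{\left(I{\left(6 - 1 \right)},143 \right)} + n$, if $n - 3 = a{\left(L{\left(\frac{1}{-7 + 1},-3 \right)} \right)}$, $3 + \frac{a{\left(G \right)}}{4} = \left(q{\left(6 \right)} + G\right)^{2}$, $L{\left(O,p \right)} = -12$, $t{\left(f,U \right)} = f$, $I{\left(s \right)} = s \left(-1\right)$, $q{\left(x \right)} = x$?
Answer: $130$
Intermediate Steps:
$I{\left(s \right)} = - s$
$a{\left(G \right)} = -12 + 4 \left(6 + G\right)^{2}$
$n = 135$ ($n = 3 - \left(12 - 4 \left(6 - 12\right)^{2}\right) = 3 - \left(12 - 4 \left(-6\right)^{2}\right) = 3 + \left(-12 + 4 \cdot 36\right) = 3 + \left(-12 + 144\right) = 3 + 132 = 135$)
$t{\left(I{\left(6 - 1 \right)},143 \right)} + n = - (6 - 1) + 135 = \left(-1\right) 5 + 135 = -5 + 135 = 130$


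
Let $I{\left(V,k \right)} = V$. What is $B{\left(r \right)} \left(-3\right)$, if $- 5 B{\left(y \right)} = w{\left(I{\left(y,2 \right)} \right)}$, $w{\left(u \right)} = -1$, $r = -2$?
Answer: $- \frac{3}{5} \approx -0.6$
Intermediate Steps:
$B{\left(y \right)} = \frac{1}{5}$ ($B{\left(y \right)} = \left(- \frac{1}{5}\right) \left(-1\right) = \frac{1}{5}$)
$B{\left(r \right)} \left(-3\right) = \frac{1}{5} \left(-3\right) = - \frac{3}{5}$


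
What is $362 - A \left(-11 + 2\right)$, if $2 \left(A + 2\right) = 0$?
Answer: $344$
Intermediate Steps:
$A = -2$ ($A = -2 + \frac{1}{2} \cdot 0 = -2 + 0 = -2$)
$362 - A \left(-11 + 2\right) = 362 - - 2 \left(-11 + 2\right) = 362 - \left(-2\right) \left(-9\right) = 362 - 18 = 344$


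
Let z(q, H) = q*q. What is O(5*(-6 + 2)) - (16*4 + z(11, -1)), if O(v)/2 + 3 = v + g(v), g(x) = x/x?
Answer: -229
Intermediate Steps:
g(x) = 1
z(q, H) = q²
O(v) = -4 + 2*v (O(v) = -6 + 2*(v + 1) = -6 + 2*(1 + v) = -6 + (2 + 2*v) = -4 + 2*v)
O(5*(-6 + 2)) - (16*4 + z(11, -1)) = (-4 + 2*(5*(-6 + 2))) - (16*4 + 11²) = (-4 + 2*(5*(-4))) - (64 + 121) = (-4 + 2*(-20)) - 1*185 = (-4 - 40) - 185 = -44 - 185 = -229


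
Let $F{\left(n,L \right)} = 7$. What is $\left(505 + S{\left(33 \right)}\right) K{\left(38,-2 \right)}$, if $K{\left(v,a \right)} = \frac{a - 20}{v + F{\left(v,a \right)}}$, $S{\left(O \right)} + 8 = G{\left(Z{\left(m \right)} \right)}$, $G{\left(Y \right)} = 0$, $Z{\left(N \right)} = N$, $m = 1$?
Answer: $- \frac{10934}{45} \approx -242.98$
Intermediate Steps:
$S{\left(O \right)} = -8$ ($S{\left(O \right)} = -8 + 0 = -8$)
$K{\left(v,a \right)} = \frac{-20 + a}{7 + v}$ ($K{\left(v,a \right)} = \frac{a - 20}{v + 7} = \frac{-20 + a}{7 + v}$)
$\left(505 + S{\left(33 \right)}\right) K{\left(38,-2 \right)} = \left(505 - 8\right) \frac{-20 - 2}{7 + 38} = 497 \cdot \frac{1}{45} \left(-22\right) = 497 \left(- \frac{22}{45}\right) = - \frac{10934}{45}$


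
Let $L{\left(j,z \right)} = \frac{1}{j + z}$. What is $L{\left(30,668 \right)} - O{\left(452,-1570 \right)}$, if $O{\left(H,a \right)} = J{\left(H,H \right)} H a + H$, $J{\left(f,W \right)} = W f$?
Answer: $\frac{101197638495385}{698} \approx 1.4498 \cdot 10^{11}$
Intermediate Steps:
$O{\left(H,a \right)} = H + a H^{3}$ ($O{\left(H,a \right)} = H H H a + H = H^{2} H a + H = H^{3} a + H = a H^{3} + H = H + a H^{3}$)
$L{\left(30,668 \right)} - O{\left(452,-1570 \right)} = \frac{1}{30 + 668} - \left(452 - 1570 \cdot 452^{3}\right) = \frac{1}{698} - \left(452 - 144982290560\right) = \frac{1}{698} - -144982290108 = \frac{1}{698} + 144982290108 = \frac{101197638495385}{698}$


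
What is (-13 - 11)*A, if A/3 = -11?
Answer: 792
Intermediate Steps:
A = -33 (A = 3*(-11) = -33)
(-13 - 11)*A = (-13 - 11)*(-33) = -24*(-33) = 792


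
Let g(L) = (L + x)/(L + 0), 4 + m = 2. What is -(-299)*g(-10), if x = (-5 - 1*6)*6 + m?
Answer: 11661/5 ≈ 2332.2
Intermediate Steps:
m = -2 (m = -4 + 2 = -2)
x = -68 (x = (-5 - 1*6)*6 - 2 = (-5 - 6)*6 - 2 = -11*6 - 2 = -66 - 2 = -68)
g(L) = (-68 + L)/L (g(L) = (L - 68)/(L + 0) = (-68 + L)/L)
-(-299)*g(-10) = -(-299)*(-68 - 10)/(-10) = -(-299)*(-⅒*(-78)) = -(-299)*39/5 = -13*(-897/5) = 11661/5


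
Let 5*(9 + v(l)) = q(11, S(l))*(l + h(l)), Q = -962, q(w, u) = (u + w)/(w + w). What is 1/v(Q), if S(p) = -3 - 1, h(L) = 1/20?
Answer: -200/14043 ≈ -0.014242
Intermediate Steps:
h(L) = 1/20
S(p) = -4
q(w, u) = (u + w)/(2*w) (q(w, u) = (u + w)/((2*w)) = (u + w)*(1/(2*w)) = (u + w)/(2*w))
v(l) = -19793/2200 + 7*l/110 (v(l) = -9 + (((½)*(-4 + 11)/11)*(l + 1/20))/5 = -9 + (((½)*(1/11)*7)*(1/20 + l))/5 = -9 + (7*(1/20 + l)/22)/5 = -9 + (7/440 + 7*l/22)/5 = -9 + (7/2200 + 7*l/110) = -19793/2200 + 7*l/110)
1/v(Q) = 1/(-19793/2200 + (7/110)*(-962)) = 1/(-19793/2200 - 3367/55) = 1/(-14043/200) = -200/14043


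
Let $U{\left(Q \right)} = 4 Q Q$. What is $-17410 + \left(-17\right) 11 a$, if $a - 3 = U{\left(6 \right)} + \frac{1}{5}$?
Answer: $- \frac{224682}{5} \approx -44936.0$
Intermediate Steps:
$U{\left(Q \right)} = 4 Q^{2}$
$a = \frac{736}{5}$ ($a = 3 + \left(4 \cdot 6^{2} + \frac{1}{5}\right) = 3 + \left(4 \cdot 36 + \frac{1}{5}\right) = 3 + \left(144 + \frac{1}{5}\right) = 3 + \frac{721}{5} = \frac{736}{5} \approx 147.2$)
$-17410 + \left(-17\right) 11 a = -17410 + \left(-17\right) 11 \cdot \frac{736}{5} = -17410 - \frac{137632}{5} = - \frac{224682}{5}$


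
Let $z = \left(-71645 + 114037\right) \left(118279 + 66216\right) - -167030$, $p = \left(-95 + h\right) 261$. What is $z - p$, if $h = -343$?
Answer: $7821393388$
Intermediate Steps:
$p = -114318$ ($p = \left(-95 - 343\right) 261 = \left(-438\right) 261 = -114318$)
$z = 7821279070$ ($z = 42392 \cdot 184495 + 167030 = 7821112040 + 167030 = 7821279070$)
$z - p = 7821279070 - -114318 = 7821279070 + 114318 = 7821393388$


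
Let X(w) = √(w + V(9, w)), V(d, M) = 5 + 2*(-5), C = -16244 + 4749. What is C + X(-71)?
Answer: -11495 + 2*I*√19 ≈ -11495.0 + 8.7178*I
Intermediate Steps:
C = -11495
V(d, M) = -5 (V(d, M) = 5 - 10 = -5)
X(w) = √(-5 + w) (X(w) = √(w - 5) = √(-5 + w))
C + X(-71) = -11495 + √(-5 - 71) = -11495 + √(-76) = -11495 + 2*I*√19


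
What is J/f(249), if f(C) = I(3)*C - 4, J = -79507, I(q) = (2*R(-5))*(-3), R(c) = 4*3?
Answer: 79507/17932 ≈ 4.4338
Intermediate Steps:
R(c) = 12
I(q) = -72 (I(q) = (2*12)*(-3) = 24*(-3) = -72)
f(C) = -4 - 72*C (f(C) = -72*C - 4 = -4 - 72*C)
J/f(249) = -79507/(-4 - 72*249) = -79507/(-4 - 17928) = -79507/(-17932) = -79507*(-1/17932) = 79507/17932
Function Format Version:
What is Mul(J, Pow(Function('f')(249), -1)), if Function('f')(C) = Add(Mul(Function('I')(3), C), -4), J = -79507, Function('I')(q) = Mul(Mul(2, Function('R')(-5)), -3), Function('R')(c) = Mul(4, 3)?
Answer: Rational(79507, 17932) ≈ 4.4338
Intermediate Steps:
Function('R')(c) = 12
Function('I')(q) = -72 (Function('I')(q) = Mul(Mul(2, 12), -3) = Mul(24, -3) = -72)
Function('f')(C) = Add(-4, Mul(-72, C)) (Function('f')(C) = Add(Mul(-72, C), -4) = Add(-4, Mul(-72, C)))
Mul(J, Pow(Function('f')(249), -1)) = Mul(-79507, Pow(Add(-4, Mul(-72, 249)), -1)) = Mul(-79507, Pow(Add(-4, -17928), -1)) = Mul(-79507, Pow(-17932, -1)) = Mul(-79507, Rational(-1, 17932)) = Rational(79507, 17932)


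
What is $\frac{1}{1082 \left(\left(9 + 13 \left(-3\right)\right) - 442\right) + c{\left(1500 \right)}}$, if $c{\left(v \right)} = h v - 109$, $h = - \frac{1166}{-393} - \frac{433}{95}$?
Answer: $- \frac{2489}{1277353457} \approx -1.9486 \cdot 10^{-6}$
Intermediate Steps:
$h = - \frac{59399}{37335}$ ($h = \left(-1166\right) \left(- \frac{1}{393}\right) - \frac{433}{95} = \frac{1166}{393} - \frac{433}{95} = - \frac{59399}{37335} \approx -1.591$)
$c{\left(v \right)} = -109 - \frac{59399 v}{37335}$ ($c{\left(v \right)} = - \frac{59399 v}{37335} - 109 = -109 - \frac{59399 v}{37335}$)
$\frac{1}{1082 \left(\left(9 + 13 \left(-3\right)\right) - 442\right) + c{\left(1500 \right)}} = \frac{1}{1082 \left(\left(9 + 13 \left(-3\right)\right) - 442\right) - \frac{6211201}{2489}} = \frac{1}{1082 \left(\left(9 - 39\right) - 442\right) - \frac{6211201}{2489}} = \frac{1}{1082 \left(-30 - 442\right) - \frac{6211201}{2489}} = \frac{1}{1082 \left(-472\right) - \frac{6211201}{2489}} = \frac{1}{-510704 - \frac{6211201}{2489}} = \frac{1}{- \frac{1277353457}{2489}} = - \frac{2489}{1277353457}$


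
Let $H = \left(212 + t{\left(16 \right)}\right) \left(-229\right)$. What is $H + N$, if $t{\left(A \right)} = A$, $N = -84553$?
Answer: $-136765$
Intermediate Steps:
$H = -52212$ ($H = \left(212 + 16\right) \left(-229\right) = 228 \left(-229\right) = -52212$)
$H + N = -52212 - 84553 = -136765$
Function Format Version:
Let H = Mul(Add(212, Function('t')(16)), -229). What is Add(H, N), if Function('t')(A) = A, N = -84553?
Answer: -136765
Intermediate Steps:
H = -52212 (H = Mul(Add(212, 16), -229) = Mul(228, -229) = -52212)
Add(H, N) = Add(-52212, -84553) = -136765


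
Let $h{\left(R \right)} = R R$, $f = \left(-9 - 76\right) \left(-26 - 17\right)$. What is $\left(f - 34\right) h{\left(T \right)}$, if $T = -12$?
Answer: $521424$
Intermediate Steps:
$f = 3655$ ($f = \left(-85\right) \left(-43\right) = 3655$)
$h{\left(R \right)} = R^{2}$
$\left(f - 34\right) h{\left(T \right)} = \left(3655 - 34\right) \left(-12\right)^{2} = 3621 \cdot 144 = 521424$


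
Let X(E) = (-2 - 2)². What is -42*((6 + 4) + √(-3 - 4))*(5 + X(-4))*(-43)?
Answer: 379260 + 37926*I*√7 ≈ 3.7926e+5 + 1.0034e+5*I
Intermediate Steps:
X(E) = 16 (X(E) = (-4)² = 16)
-42*((6 + 4) + √(-3 - 4))*(5 + X(-4))*(-43) = -42*((6 + 4) + √(-3 - 4))*(5 + 16)*(-43) = -42*(10 + √(-7))*21*(-43) = -42*(10 + I*√7)*21*(-43) = -42*(210 + 21*I*√7)*(-43) = (-8820 - 882*I*√7)*(-43) = 379260 + 37926*I*√7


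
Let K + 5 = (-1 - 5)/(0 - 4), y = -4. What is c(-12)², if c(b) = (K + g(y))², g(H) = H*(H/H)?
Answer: 50625/16 ≈ 3164.1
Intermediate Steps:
g(H) = H (g(H) = H*1 = H)
K = -7/2 (K = -5 + (-1 - 5)/(0 - 4) = -5 - 6/(-4) = -5 - 6*(-¼) = -5 + 3/2 = -7/2 ≈ -3.5000)
c(b) = 225/4 (c(b) = (-7/2 - 4)² = (-15/2)² = 225/4)
c(-12)² = (225/4)² = 50625/16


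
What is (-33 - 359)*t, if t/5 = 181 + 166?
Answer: -680120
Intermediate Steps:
t = 1735 (t = 5*(181 + 166) = 5*347 = 1735)
(-33 - 359)*t = (-33 - 359)*1735 = -392*1735 = -680120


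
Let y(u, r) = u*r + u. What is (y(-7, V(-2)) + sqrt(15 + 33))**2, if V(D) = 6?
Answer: 2449 - 392*sqrt(3) ≈ 1770.0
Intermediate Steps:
y(u, r) = u + r*u (y(u, r) = r*u + u = u + r*u)
(y(-7, V(-2)) + sqrt(15 + 33))**2 = (-7*(1 + 6) + sqrt(15 + 33))**2 = (-7*7 + sqrt(48))**2 = (-49 + 4*sqrt(3))**2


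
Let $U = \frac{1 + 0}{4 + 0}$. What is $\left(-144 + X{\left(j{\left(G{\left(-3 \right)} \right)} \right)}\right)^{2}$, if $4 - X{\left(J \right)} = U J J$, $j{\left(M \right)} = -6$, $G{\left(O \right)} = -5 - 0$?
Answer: $22201$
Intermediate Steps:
$U = \frac{1}{4}$ ($U = 1 \cdot \frac{1}{4} = \frac{1}{4} \approx 0.25$)
$G{\left(O \right)} = -5$ ($G{\left(O \right)} = -5 + 0 = -5$)
$X{\left(J \right)} = 4 - \frac{J^{2}}{4}$ ($X{\left(J \right)} = 4 - \frac{J}{4} J = 4 - \frac{J^{2}}{4}$)
$\left(-144 + X{\left(j{\left(G{\left(-3 \right)} \right)} \right)}\right)^{2} = \left(-144 + \left(4 - \frac{\left(-6\right)^{2}}{4}\right)\right)^{2} = \left(-144 + \left(4 - 9\right)\right)^{2} = \left(-144 - 5\right)^{2} = \left(-149\right)^{2} = 22201$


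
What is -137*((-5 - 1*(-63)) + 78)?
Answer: -18632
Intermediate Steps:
-137*((-5 - 1*(-63)) + 78) = -137*((-5 + 63) + 78) = -137*(58 + 78) = -137*136 = -18632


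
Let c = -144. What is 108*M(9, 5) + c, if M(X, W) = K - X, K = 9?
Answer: -144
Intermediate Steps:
M(X, W) = 9 - X
108*M(9, 5) + c = 108*(9 - 1*9) - 144 = 108*(9 - 9) - 144 = 108*0 - 144 = 0 - 144 = -144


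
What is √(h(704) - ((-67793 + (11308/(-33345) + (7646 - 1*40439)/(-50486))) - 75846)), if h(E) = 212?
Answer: √45297351310370133561990/561151890 ≈ 379.28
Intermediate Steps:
√(h(704) - ((-67793 + (11308/(-33345) + (7646 - 1*40439)/(-50486))) - 75846)) = √(212 - ((-67793 + (11308/(-33345) + (7646 - 1*40439)/(-50486))) - 75846)) = √(212 - ((-67793 + (11308*(-1/33345) + (7646 - 40439)*(-1/50486))) - 75846)) = √(212 - ((-67793 + (-11308/33345 - 32793*(-1/50486))) - 75846)) = √(212 - ((-67793 + (-11308/33345 + 32793/50486)) - 75846)) = √(212 - ((-67793 + 522586897/1683455670) - 75846)) = √(212 - (-114125987649413/1683455670 - 75846)) = √(212 - 1*(-241809366396233/1683455670)) = √(212 + 241809366396233/1683455670) = √(242166258998273/1683455670) = √45297351310370133561990/561151890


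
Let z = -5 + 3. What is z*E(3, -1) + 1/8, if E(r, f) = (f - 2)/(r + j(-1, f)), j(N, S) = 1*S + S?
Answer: 49/8 ≈ 6.1250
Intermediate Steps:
j(N, S) = 2*S (j(N, S) = S + S = 2*S)
E(r, f) = (-2 + f)/(r + 2*f) (E(r, f) = (f - 2)/(r + 2*f) = (-2 + f)/(r + 2*f))
z = -2
z*E(3, -1) + 1/8 = -2*(-2 - 1)/(3 + 2*(-1)) + 1/8 = -2*(-3)/(3 - 2) + ⅛ = -2*(-3)/1 + ⅛ = -2*(-3) + ⅛ = 6 + ⅛ = 49/8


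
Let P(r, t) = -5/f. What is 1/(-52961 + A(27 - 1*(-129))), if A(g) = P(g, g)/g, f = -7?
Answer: -1092/57833407 ≈ -1.8882e-5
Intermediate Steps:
P(r, t) = 5/7 (P(r, t) = -5/(-7) = -5*(-1/7) = 5/7)
A(g) = 5/(7*g)
1/(-52961 + A(27 - 1*(-129))) = 1/(-52961 + 5/(7*(27 - 1*(-129)))) = 1/(-52961 + 5/(7*(27 + 129))) = 1/(-52961 + (5/7)/156) = 1/(-52961 + (5/7)*(1/156)) = 1/(-52961 + 5/1092) = 1/(-57833407/1092) = -1092/57833407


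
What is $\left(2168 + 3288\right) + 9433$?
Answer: $14889$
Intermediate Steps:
$\left(2168 + 3288\right) + 9433 = 5456 + 9433 = 14889$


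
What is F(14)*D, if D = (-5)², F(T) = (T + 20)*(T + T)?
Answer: 23800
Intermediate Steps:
F(T) = 2*T*(20 + T) (F(T) = (20 + T)*(2*T) = 2*T*(20 + T))
D = 25
F(14)*D = (2*14*(20 + 14))*25 = (2*14*34)*25 = 952*25 = 23800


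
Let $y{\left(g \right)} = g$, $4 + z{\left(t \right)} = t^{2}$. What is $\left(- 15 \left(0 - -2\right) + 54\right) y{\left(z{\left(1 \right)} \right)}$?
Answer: $-72$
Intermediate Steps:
$z{\left(t \right)} = -4 + t^{2}$
$\left(- 15 \left(0 - -2\right) + 54\right) y{\left(z{\left(1 \right)} \right)} = \left(- 15 \left(0 - -2\right) + 54\right) \left(-4 + 1^{2}\right) = \left(- 15 \left(0 + 2\right) + 54\right) \left(-4 + 1\right) = \left(\left(-15\right) 2 + 54\right) \left(-3\right) = \left(-30 + 54\right) \left(-3\right) = 24 \left(-3\right) = -72$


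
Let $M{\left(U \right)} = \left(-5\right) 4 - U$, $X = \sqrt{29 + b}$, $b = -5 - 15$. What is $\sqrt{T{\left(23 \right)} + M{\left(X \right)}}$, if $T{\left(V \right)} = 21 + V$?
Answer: $\sqrt{21} \approx 4.5826$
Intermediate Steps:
$b = -20$
$X = 3$ ($X = \sqrt{29 - 20} = \sqrt{9} = 3$)
$M{\left(U \right)} = -20 - U$
$\sqrt{T{\left(23 \right)} + M{\left(X \right)}} = \sqrt{\left(21 + 23\right) - 23} = \sqrt{44 - 23} = \sqrt{21}$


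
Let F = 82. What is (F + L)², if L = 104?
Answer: 34596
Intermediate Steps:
(F + L)² = (82 + 104)² = 186² = 34596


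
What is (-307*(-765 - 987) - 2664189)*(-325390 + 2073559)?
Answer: -3717175448925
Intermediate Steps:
(-307*(-765 - 987) - 2664189)*(-325390 + 2073559) = (-307*(-1752) - 2664189)*1748169 = (537864 - 2664189)*1748169 = -2126325*1748169 = -3717175448925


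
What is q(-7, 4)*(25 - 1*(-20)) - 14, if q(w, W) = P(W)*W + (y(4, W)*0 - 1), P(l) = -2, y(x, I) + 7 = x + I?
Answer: -419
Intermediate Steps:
y(x, I) = -7 + I + x (y(x, I) = -7 + (x + I) = -7 + (I + x) = -7 + I + x)
q(w, W) = -1 - 2*W (q(w, W) = -2*W + ((-7 + W + 4)*0 - 1) = -2*W + ((-3 + W)*0 - 1) = -2*W + (0 - 1) = -2*W - 1 = -1 - 2*W)
q(-7, 4)*(25 - 1*(-20)) - 14 = (-1 - 2*4)*(25 - 1*(-20)) - 14 = (-1 - 8)*(25 + 20) - 14 = -9*45 - 14 = -405 - 14 = -419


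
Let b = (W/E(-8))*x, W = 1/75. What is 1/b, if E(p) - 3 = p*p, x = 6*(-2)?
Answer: -1675/4 ≈ -418.75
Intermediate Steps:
W = 1/75 ≈ 0.013333
x = -12
E(p) = 3 + p² (E(p) = 3 + p*p = 3 + p²)
b = -4/1675 (b = (1/(75*(3 + (-8)²)))*(-12) = (1/(75*(3 + 64)))*(-12) = ((1/75)/67)*(-12) = ((1/75)*(1/67))*(-12) = (1/5025)*(-12) = -4/1675 ≈ -0.0023881)
1/b = 1/(-4/1675) = -1675/4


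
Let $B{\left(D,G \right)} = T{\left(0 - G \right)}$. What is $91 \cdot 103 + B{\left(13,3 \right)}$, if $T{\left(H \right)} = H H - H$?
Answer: $9385$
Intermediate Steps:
$T{\left(H \right)} = H^{2} - H$
$B{\left(D,G \right)} = - G \left(-1 - G\right)$ ($B{\left(D,G \right)} = \left(0 - G\right) \left(-1 + \left(0 - G\right)\right) = - G \left(-1 - G\right)$)
$91 \cdot 103 + B{\left(13,3 \right)} = 91 \cdot 103 + 3 \left(1 + 3\right) = 9373 + 3 \cdot 4 = 9373 + 12 = 9385$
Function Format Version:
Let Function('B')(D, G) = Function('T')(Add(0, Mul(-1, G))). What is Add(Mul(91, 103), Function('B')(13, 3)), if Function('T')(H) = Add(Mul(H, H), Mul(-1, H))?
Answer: 9385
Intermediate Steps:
Function('T')(H) = Add(Pow(H, 2), Mul(-1, H))
Function('B')(D, G) = Mul(-1, G, Add(-1, Mul(-1, G))) (Function('B')(D, G) = Mul(Add(0, Mul(-1, G)), Add(-1, Add(0, Mul(-1, G)))) = Mul(Mul(-1, G), Add(-1, Mul(-1, G))) = Mul(-1, G, Add(-1, Mul(-1, G))))
Add(Mul(91, 103), Function('B')(13, 3)) = Add(Mul(91, 103), Mul(3, Add(1, 3))) = Add(9373, Mul(3, 4)) = Add(9373, 12) = 9385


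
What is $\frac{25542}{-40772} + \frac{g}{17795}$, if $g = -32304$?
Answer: $- \frac{885809289}{362768870} \approx -2.4418$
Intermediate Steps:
$\frac{25542}{-40772} + \frac{g}{17795} = \frac{25542}{-40772} - \frac{32304}{17795} = 25542 \left(- \frac{1}{40772}\right) - \frac{32304}{17795} = - \frac{12771}{20386} - \frac{32304}{17795} = - \frac{885809289}{362768870}$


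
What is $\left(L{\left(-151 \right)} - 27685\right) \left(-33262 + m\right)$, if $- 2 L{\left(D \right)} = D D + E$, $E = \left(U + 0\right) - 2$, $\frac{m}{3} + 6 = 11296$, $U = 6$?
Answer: $-23765200$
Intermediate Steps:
$m = 33870$ ($m = -18 + 3 \cdot 11296 = -18 + 33888 = 33870$)
$E = 4$ ($E = \left(6 + 0\right) - 2 = 6 - 2 = 4$)
$L{\left(D \right)} = -2 - \frac{D^{2}}{2}$ ($L{\left(D \right)} = - \frac{D D + 4}{2} = - \frac{D^{2} + 4}{2} = - \frac{4 + D^{2}}{2} = -2 - \frac{D^{2}}{2}$)
$\left(L{\left(-151 \right)} - 27685\right) \left(-33262 + m\right) = \left(\left(-2 - \frac{\left(-151\right)^{2}}{2}\right) - 27685\right) \left(-33262 + 33870\right) = \left(\left(-2 - \frac{22801}{2}\right) - 27685\right) 608 = \left(- \frac{22805}{2} - 27685\right) 608 = \left(- \frac{78175}{2}\right) 608 = -23765200$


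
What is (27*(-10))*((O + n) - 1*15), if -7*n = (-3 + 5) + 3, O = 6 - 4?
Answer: 25920/7 ≈ 3702.9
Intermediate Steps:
O = 2
n = -5/7 (n = -((-3 + 5) + 3)/7 = -(2 + 3)/7 = -⅐*5 = -5/7 ≈ -0.71429)
(27*(-10))*((O + n) - 1*15) = (27*(-10))*((2 - 5/7) - 1*15) = -270*(9/7 - 15) = -270*(-96/7) = 25920/7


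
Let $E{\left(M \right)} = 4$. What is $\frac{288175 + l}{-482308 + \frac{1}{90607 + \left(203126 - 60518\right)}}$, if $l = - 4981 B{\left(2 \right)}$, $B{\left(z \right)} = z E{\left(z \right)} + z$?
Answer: $- \frac{18530097825}{37493820073} \approx -0.49422$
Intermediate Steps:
$B{\left(z \right)} = 5 z$ ($B{\left(z \right)} = z 4 + z = 4 z + z = 5 z$)
$l = -49810$ ($l = - 4981 \cdot 5 \cdot 2 = \left(-4981\right) 10 = -49810$)
$\frac{288175 + l}{-482308 + \frac{1}{90607 + \left(203126 - 60518\right)}} = \frac{288175 - 49810}{-482308 + \frac{1}{90607 + \left(203126 - 60518\right)}} = \frac{238365}{-482308 + \frac{1}{90607 + 142608}} = \frac{238365}{-482308 + \frac{1}{233215}} = \frac{238365}{- \frac{112481460219}{233215}} = 238365 \left(- \frac{233215}{112481460219}\right) = - \frac{18530097825}{37493820073}$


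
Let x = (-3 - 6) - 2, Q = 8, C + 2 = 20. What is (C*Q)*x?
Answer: -1584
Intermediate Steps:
C = 18 (C = -2 + 20 = 18)
x = -11 (x = -9 - 2 = -11)
(C*Q)*x = (18*8)*(-11) = 144*(-11) = -1584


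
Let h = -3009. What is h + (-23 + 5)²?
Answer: -2685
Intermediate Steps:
h + (-23 + 5)² = -3009 + (-23 + 5)² = -3009 + (-18)² = -3009 + 324 = -2685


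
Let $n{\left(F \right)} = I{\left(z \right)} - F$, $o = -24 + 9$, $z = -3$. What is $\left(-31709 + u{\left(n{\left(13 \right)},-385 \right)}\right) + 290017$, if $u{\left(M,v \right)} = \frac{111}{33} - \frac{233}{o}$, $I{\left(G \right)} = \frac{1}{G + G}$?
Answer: $\frac{42623938}{165} \approx 2.5833 \cdot 10^{5}$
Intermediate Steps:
$o = -15$
$I{\left(G \right)} = \frac{1}{2 G}$
$n{\left(F \right)} = - \frac{1}{6} - F$ ($n{\left(F \right)} = \frac{1}{2 \left(-3\right)} - F = \frac{1}{2} \left(- \frac{1}{3}\right) - F = - \frac{1}{6} - F$)
$u{\left(M,v \right)} = \frac{3118}{165}$ ($u{\left(M,v \right)} = \frac{111}{33} - \frac{233}{-15} = 111 \cdot \frac{1}{33} - - \frac{233}{15} = \frac{37}{11} + \frac{233}{15} = \frac{3118}{165}$)
$\left(-31709 + u{\left(n{\left(13 \right)},-385 \right)}\right) + 290017 = \left(-31709 + \frac{3118}{165}\right) + 290017 = - \frac{5228867}{165} + 290017 = \frac{42623938}{165}$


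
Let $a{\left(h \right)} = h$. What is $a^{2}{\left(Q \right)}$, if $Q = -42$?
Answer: $1764$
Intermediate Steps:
$a^{2}{\left(Q \right)} = \left(-42\right)^{2} = 1764$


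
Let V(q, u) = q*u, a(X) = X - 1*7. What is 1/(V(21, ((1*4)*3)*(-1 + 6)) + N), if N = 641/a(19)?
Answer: 12/15761 ≈ 0.00076137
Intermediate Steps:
a(X) = -7 + X (a(X) = X - 7 = -7 + X)
N = 641/12 (N = 641/(-7 + 19) = 641/12 ≈ 53.417)
1/(V(21, ((1*4)*3)*(-1 + 6)) + N) = 1/(21*(((1*4)*3)*(-1 + 6)) + 641/12) = 1/(21*((4*3)*5) + 641/12) = 1/(21*(12*5) + 641/12) = 1/(21*60 + 641/12) = 1/(1260 + 641/12) = 1/(15761/12) = 12/15761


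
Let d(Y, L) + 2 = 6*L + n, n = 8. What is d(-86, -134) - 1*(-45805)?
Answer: 45007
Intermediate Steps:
d(Y, L) = 6 + 6*L (d(Y, L) = -2 + (6*L + 8) = -2 + (8 + 6*L) = 6 + 6*L)
d(-86, -134) - 1*(-45805) = (6 + 6*(-134)) - 1*(-45805) = (6 - 804) + 45805 = -798 + 45805 = 45007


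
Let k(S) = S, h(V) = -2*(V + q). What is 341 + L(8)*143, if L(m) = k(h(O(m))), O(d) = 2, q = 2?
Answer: -803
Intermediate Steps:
h(V) = -4 - 2*V (h(V) = -2*(V + 2) = -2*(2 + V) = -4 - 2*V)
L(m) = -8 (L(m) = -4 - 2*2 = -4 - 4 = -8)
341 + L(8)*143 = 341 - 8*143 = 341 - 1144 = -803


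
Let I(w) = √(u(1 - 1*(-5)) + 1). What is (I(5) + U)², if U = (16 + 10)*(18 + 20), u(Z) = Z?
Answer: (988 + √7)² ≈ 9.8138e+5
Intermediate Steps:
U = 988 (U = 26*38 = 988)
I(w) = √7 (I(w) = √((1 - 1*(-5)) + 1) = √((1 + 5) + 1) = √(6 + 1) = √7)
(I(5) + U)² = (√7 + 988)² = (988 + √7)²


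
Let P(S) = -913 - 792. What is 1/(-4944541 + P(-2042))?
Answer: -1/4946246 ≈ -2.0217e-7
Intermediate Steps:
P(S) = -1705
1/(-4944541 + P(-2042)) = 1/(-4944541 - 1705) = 1/(-4946246) = -1/4946246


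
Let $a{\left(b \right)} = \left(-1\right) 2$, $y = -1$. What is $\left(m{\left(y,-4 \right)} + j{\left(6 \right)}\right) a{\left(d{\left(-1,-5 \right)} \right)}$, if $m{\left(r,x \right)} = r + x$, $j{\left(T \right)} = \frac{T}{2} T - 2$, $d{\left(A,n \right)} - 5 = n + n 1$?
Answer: $-22$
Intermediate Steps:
$d{\left(A,n \right)} = 5 + 2 n$ ($d{\left(A,n \right)} = 5 + \left(n + n 1\right) = 5 + \left(n + n\right) = 5 + 2 n$)
$j{\left(T \right)} = -2 + \frac{T^{2}}{2}$ ($j{\left(T \right)} = T \frac{1}{2} T - 2 = \frac{T}{2} T - 2 = \frac{T^{2}}{2} - 2 = -2 + \frac{T^{2}}{2}$)
$a{\left(b \right)} = -2$
$\left(m{\left(y,-4 \right)} + j{\left(6 \right)}\right) a{\left(d{\left(-1,-5 \right)} \right)} = \left(\left(-1 - 4\right) - \left(2 - \frac{6^{2}}{2}\right)\right) \left(-2\right) = \left(-5 + \left(-2 + \frac{1}{2} \cdot 36\right)\right) \left(-2\right) = \left(-5 + \left(-2 + 18\right)\right) \left(-2\right) = \left(-5 + 16\right) \left(-2\right) = 11 \left(-2\right) = -22$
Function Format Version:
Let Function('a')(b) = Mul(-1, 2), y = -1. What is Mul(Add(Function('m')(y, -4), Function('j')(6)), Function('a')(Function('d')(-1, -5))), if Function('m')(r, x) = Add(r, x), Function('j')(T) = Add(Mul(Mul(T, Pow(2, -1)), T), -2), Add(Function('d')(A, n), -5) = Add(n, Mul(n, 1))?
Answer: -22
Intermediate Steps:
Function('d')(A, n) = Add(5, Mul(2, n)) (Function('d')(A, n) = Add(5, Add(n, Mul(n, 1))) = Add(5, Add(n, n)) = Add(5, Mul(2, n)))
Function('j')(T) = Add(-2, Mul(Rational(1, 2), Pow(T, 2))) (Function('j')(T) = Add(Mul(Mul(T, Rational(1, 2)), T), -2) = Add(Mul(Mul(Rational(1, 2), T), T), -2) = Add(Mul(Rational(1, 2), Pow(T, 2)), -2) = Add(-2, Mul(Rational(1, 2), Pow(T, 2))))
Function('a')(b) = -2
Mul(Add(Function('m')(y, -4), Function('j')(6)), Function('a')(Function('d')(-1, -5))) = Mul(Add(Add(-1, -4), Add(-2, Mul(Rational(1, 2), Pow(6, 2)))), -2) = Mul(Add(-5, Add(-2, Mul(Rational(1, 2), 36))), -2) = Mul(Add(-5, Add(-2, 18)), -2) = Mul(Add(-5, 16), -2) = Mul(11, -2) = -22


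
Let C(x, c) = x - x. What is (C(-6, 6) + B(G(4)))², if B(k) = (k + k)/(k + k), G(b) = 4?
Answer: 1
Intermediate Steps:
C(x, c) = 0
B(k) = 1 (B(k) = (2*k)/((2*k)) = (2*k)*(1/(2*k)) = 1)
(C(-6, 6) + B(G(4)))² = (0 + 1)² = 1² = 1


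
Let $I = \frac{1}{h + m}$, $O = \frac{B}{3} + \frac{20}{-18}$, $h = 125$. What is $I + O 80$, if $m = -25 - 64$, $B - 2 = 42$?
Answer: $\frac{39041}{36} \approx 1084.5$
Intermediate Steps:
$B = 44$ ($B = 2 + 42 = 44$)
$m = -89$
$O = \frac{122}{9}$ ($O = \frac{44}{3} + \frac{20}{-18} = 44 \cdot \frac{1}{3} + 20 \left(- \frac{1}{18}\right) = \frac{44}{3} - \frac{10}{9} = \frac{122}{9} \approx 13.556$)
$I = \frac{1}{36}$ ($I = \frac{1}{125 - 89} = \frac{1}{36} \approx 0.027778$)
$I + O 80 = \frac{1}{36} + \frac{122}{9} \cdot 80 = \frac{1}{36} + \frac{9760}{9} = \frac{39041}{36}$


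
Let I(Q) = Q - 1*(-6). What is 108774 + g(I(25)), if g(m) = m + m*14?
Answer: 109239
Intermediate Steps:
I(Q) = 6 + Q (I(Q) = Q + 6 = 6 + Q)
g(m) = 15*m (g(m) = m + 14*m = 15*m)
108774 + g(I(25)) = 108774 + 15*(6 + 25) = 108774 + 15*31 = 108774 + 465 = 109239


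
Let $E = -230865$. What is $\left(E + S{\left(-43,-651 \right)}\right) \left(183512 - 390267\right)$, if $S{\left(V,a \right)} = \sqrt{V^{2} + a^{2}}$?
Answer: $47732493075 - 1033775 \sqrt{17026} \approx 4.7598 \cdot 10^{10}$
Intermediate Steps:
$\left(E + S{\left(-43,-651 \right)}\right) \left(183512 - 390267\right) = \left(-230865 + \sqrt{\left(-43\right)^{2} + \left(-651\right)^{2}}\right) \left(183512 - 390267\right) = \left(-230865 + \sqrt{1849 + 423801}\right) \left(-206755\right) = \left(-230865 + \sqrt{425650}\right) \left(-206755\right) = \left(-230865 + 5 \sqrt{17026}\right) \left(-206755\right) = 47732493075 - 1033775 \sqrt{17026}$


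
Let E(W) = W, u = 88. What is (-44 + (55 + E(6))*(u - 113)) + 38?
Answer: -1531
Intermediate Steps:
(-44 + (55 + E(6))*(u - 113)) + 38 = (-44 + (55 + 6)*(88 - 113)) + 38 = (-44 + 61*(-25)) + 38 = (-44 - 1525) + 38 = -1569 + 38 = -1531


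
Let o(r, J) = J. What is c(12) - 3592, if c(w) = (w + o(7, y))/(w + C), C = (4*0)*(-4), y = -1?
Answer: -43093/12 ≈ -3591.1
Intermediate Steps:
C = 0 (C = 0*(-4) = 0)
c(w) = (-1 + w)/w (c(w) = (w - 1)/(w + 0) = (-1 + w)/w)
c(12) - 3592 = (-1 + 12)/12 - 3592 = (1/12)*11 - 3592 = 11/12 - 3592 = -43093/12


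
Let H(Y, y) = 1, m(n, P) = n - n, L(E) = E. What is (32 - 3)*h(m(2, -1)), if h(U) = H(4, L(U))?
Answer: 29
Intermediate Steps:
m(n, P) = 0
h(U) = 1
(32 - 3)*h(m(2, -1)) = (32 - 3)*1 = 29*1 = 29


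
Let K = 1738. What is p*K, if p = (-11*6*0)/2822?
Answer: 0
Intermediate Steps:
p = 0 (p = -66*0*(1/2822) = 0*(1/2822) = 0)
p*K = 0*1738 = 0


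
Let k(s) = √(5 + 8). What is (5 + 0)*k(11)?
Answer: 5*√13 ≈ 18.028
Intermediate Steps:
k(s) = √13
(5 + 0)*k(11) = (5 + 0)*√13 = 5*√13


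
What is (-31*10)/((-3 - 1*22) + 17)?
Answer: 155/4 ≈ 38.750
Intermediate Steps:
(-31*10)/((-3 - 1*22) + 17) = -310/((-3 - 22) + 17) = -310/(-25 + 17) = -310/(-8) = -310*(-⅛) = 155/4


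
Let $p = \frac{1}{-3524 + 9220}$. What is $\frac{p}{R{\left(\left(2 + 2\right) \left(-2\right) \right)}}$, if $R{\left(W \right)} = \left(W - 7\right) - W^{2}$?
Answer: $- \frac{1}{449984} \approx -2.2223 \cdot 10^{-6}$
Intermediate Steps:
$R{\left(W \right)} = -7 + W - W^{2}$ ($R{\left(W \right)} = \left(-7 + W\right) - W^{2} = -7 + W - W^{2}$)
$p = \frac{1}{5696} \approx 0.00017556$
$\frac{p}{R{\left(\left(2 + 2\right) \left(-2\right) \right)}} = \frac{1}{5696 \left(-7 + \left(2 + 2\right) \left(-2\right) - \left(\left(2 + 2\right) \left(-2\right)\right)^{2}\right)} = \frac{1}{5696 \left(-7 + 4 \left(-2\right) - \left(4 \left(-2\right)\right)^{2}\right)} = \frac{1}{5696 \left(-7 - 8 - \left(-8\right)^{2}\right)} = \frac{1}{5696 \left(-7 - 8 - 64\right)} = \frac{1}{5696 \left(-79\right)} = \frac{1}{5696} \left(- \frac{1}{79}\right) = - \frac{1}{449984}$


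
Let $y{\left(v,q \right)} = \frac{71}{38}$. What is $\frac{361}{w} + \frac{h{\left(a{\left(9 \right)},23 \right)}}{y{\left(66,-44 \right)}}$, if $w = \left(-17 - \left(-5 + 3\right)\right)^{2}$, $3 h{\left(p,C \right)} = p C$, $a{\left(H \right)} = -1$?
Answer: $- \frac{39919}{15975} \approx -2.4988$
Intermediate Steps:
$y{\left(v,q \right)} = \frac{71}{38}$ ($y{\left(v,q \right)} = 71 \cdot \frac{1}{38} = \frac{71}{38}$)
$h{\left(p,C \right)} = \frac{C p}{3}$ ($h{\left(p,C \right)} = \frac{p C}{3} = \frac{C p}{3}$)
$w = 225$ ($w = \left(-17 - -2\right)^{2} = \left(-17 + 2\right)^{2} = \left(-15\right)^{2} = 225$)
$\frac{361}{w} + \frac{h{\left(a{\left(9 \right)},23 \right)}}{y{\left(66,-44 \right)}} = \frac{361}{225} + \frac{\frac{1}{3} \cdot 23 \left(-1\right)}{\frac{71}{38}} = 361 \cdot \frac{1}{225} - \frac{874}{213} = \frac{361}{225} - \frac{874}{213} = - \frac{39919}{15975}$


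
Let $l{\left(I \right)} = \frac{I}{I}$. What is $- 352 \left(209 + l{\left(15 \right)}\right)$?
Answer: $-73920$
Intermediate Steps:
$l{\left(I \right)} = 1$
$- 352 \left(209 + l{\left(15 \right)}\right) = - 352 \left(209 + 1\right) = \left(-352\right) 210 = -73920$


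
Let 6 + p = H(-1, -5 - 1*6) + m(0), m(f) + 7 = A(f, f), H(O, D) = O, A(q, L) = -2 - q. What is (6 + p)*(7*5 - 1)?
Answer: -340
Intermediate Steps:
m(f) = -9 - f (m(f) = -7 + (-2 - f) = -9 - f)
p = -16 (p = -6 + (-1 + (-9 - 1*0)) = -6 + (-1 + (-9 + 0)) = -6 + (-1 - 9) = -6 - 10 = -16)
(6 + p)*(7*5 - 1) = (6 - 16)*(7*5 - 1) = -10*(35 - 1) = -10*34 = -340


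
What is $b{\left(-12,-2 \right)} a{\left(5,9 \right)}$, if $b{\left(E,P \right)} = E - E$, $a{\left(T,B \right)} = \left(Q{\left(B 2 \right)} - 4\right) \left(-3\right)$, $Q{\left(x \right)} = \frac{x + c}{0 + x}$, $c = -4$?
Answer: $0$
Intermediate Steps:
$Q{\left(x \right)} = \frac{-4 + x}{x}$ ($Q{\left(x \right)} = \frac{x - 4}{0 + x} = \frac{-4 + x}{x}$)
$a{\left(T,B \right)} = 12 - \frac{3 \left(-4 + 2 B\right)}{2 B}$ ($a{\left(T,B \right)} = \left(\frac{-4 + B 2}{B 2} - 4\right) \left(-3\right) = \left(\frac{-4 + 2 B}{2 B} - 4\right) \left(-3\right) = \left(-4 + \frac{-4 + 2 B}{2 B}\right) \left(-3\right) = 12 - \frac{3 \left(-4 + 2 B\right)}{2 B}$)
$b{\left(E,P \right)} = 0$
$b{\left(-12,-2 \right)} a{\left(5,9 \right)} = 0 \left(9 + \frac{6}{9}\right) = 0 \left(9 + 6 \cdot \frac{1}{9}\right) = 0 \left(9 + \frac{2}{3}\right) = 0 \cdot \frac{29}{3} = 0$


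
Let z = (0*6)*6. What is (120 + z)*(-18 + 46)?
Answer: 3360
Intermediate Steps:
z = 0 (z = 0*6 = 0)
(120 + z)*(-18 + 46) = (120 + 0)*(-18 + 46) = 120*28 = 3360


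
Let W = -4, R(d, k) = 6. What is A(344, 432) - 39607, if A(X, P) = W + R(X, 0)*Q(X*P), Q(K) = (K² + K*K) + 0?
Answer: 265012012357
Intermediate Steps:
Q(K) = 2*K² (Q(K) = (K² + K²) + 0 = 2*K² + 0 = 2*K²)
A(X, P) = -4 + 12*P²*X² (A(X, P) = -4 + 6*(2*(X*P)²) = -4 + 6*(2*(P*X)²) = -4 + 6*(2*(P²*X²)) = -4 + 6*(2*P²*X²) = -4 + 12*P²*X²)
A(344, 432) - 39607 = (-4 + 12*432²*344²) - 39607 = (-4 + 12*186624*118336) - 39607 = (-4 + 265012051968) - 39607 = 265012051964 - 39607 = 265012012357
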